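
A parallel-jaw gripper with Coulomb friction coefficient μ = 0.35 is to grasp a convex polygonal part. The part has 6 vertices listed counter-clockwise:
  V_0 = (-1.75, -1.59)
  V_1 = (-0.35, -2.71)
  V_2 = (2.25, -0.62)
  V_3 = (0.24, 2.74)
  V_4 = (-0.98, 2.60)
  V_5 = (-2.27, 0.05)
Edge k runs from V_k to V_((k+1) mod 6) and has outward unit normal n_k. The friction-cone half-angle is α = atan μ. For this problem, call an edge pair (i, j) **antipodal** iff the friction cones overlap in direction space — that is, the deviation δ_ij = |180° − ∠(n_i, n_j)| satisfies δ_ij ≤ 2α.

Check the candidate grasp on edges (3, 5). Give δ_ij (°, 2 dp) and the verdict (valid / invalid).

δ = 78.95°, invalid

α = atan 0.35 = 19.29°;  2α = 38.58°
edge 3: e_3 = (-1.22, -0.14);  n_3 = (-0.1140, +0.9935)
edge 5: e_5 = (+0.52, -1.64);  n_5 = (-0.9532, -0.3022)
∠(n_3, n_5) = 101.05°
δ = |180° − 101.05°| = 78.95°
78.95° > 2α = 38.58°  →  invalid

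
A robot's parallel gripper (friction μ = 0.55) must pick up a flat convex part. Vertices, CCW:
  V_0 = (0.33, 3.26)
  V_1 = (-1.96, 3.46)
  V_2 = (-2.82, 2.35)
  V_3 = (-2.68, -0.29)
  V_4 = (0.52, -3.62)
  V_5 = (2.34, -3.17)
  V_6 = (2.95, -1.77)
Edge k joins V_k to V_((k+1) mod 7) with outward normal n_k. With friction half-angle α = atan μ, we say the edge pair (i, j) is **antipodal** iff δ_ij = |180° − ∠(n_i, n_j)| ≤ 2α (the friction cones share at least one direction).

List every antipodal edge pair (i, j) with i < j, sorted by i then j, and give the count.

α = atan 0.55 = 28.81°;  2α = 57.62°
n_0 = (+0.0870, +0.9962)
n_1 = (-0.7905, +0.6125)
n_2 = (-0.9986, -0.0530)
n_3 = (-0.7210, -0.6929)
n_4 = (+0.2400, -0.9708)
n_5 = (+0.9168, -0.3994)
n_6 = (+0.8869, +0.4620)
  (0,1): δ = 122.78°  ·
  (0,2): δ = 81.97°  ·
  (0,3): δ = 41.15°  ✓
  (0,4): δ = 18.88°  ✓
  (0,5): δ = 71.45°  ·
  (0,6): δ = 122.51°  ·
  (1,2): δ = 139.20°  ·
  (1,3): δ = 98.37°  ·
  (1,4): δ = 38.34°  ✓
  (1,5): δ = 14.22°  ✓
  (1,6): δ = 65.28°  ·
  (2,3): δ = 139.18°  ·
  (2,4): δ = 79.15°  ·
  (2,5): δ = 26.58°  ✓
  (2,6): δ = 24.48°  ✓
  (3,4): δ = 119.97°  ·
  (3,5): δ = 67.40°  ·
  (3,6): δ = 16.35°  ✓
  (4,5): δ = 127.43°  ·
  (4,6): δ = 76.37°  ·
  (5,6): δ = 128.94°  ·
antipodal pairs: 7

count = 7; pairs: (0,3), (0,4), (1,4), (1,5), (2,5), (2,6), (3,6)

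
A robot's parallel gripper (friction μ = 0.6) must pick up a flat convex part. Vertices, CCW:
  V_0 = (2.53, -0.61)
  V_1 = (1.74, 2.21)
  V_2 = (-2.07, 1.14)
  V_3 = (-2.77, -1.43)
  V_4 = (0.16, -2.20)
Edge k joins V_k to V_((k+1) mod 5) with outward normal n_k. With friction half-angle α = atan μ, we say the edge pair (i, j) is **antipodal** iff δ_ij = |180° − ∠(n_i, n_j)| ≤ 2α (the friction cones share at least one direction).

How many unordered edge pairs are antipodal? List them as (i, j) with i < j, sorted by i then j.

α = atan 0.6 = 30.96°;  2α = 61.93°
n_0 = (+0.9629, +0.2698)
n_1 = (-0.2704, +0.9628)
n_2 = (-0.9649, +0.2628)
n_3 = (-0.2542, -0.9672)
n_4 = (+0.5571, -0.8304)
  (0,1): δ = 89.96°  ·
  (0,2): δ = 30.89°  ✓
  (0,3): δ = 59.63°  ✓
  (0,4): δ = 108.21°  ·
  (1,2): δ = 120.92°  ·
  (1,3): δ = 30.41°  ✓
  (1,4): δ = 18.17°  ✓
  (2,3): δ = 89.49°  ·
  (2,4): δ = 40.91°  ✓
  (3,4): δ = 131.42°  ·
antipodal pairs: 5

count = 5; pairs: (0,2), (0,3), (1,3), (1,4), (2,4)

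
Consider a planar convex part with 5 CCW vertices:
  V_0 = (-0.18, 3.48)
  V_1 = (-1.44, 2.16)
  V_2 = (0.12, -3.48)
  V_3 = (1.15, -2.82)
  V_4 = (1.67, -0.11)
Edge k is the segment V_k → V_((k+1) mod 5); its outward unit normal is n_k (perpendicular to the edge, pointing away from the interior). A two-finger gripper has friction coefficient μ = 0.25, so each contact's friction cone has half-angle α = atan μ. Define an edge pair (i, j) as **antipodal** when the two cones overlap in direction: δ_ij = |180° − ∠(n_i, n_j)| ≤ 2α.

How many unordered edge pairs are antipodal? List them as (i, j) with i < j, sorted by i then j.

α = atan 0.25 = 14.04°;  2α = 28.07°
n_0 = (-0.7234, +0.6905)
n_1 = (-0.9638, -0.2666)
n_2 = (+0.5395, -0.8420)
n_3 = (+0.9821, -0.1884)
n_4 = (+0.8889, +0.4581)
  (0,1): δ = 120.87°  ·
  (0,2): δ = 13.68°  ✓
  (0,3): δ = 32.81°  ·
  (0,4): δ = 70.93°  ·
  (1,2): δ = 72.81°  ·
  (1,3): δ = 26.32°  ✓
  (1,4): δ = 11.80°  ✓
  (2,3): δ = 133.51°  ·
  (2,4): δ = 95.39°  ·
  (3,4): δ = 141.88°  ·
antipodal pairs: 3

count = 3; pairs: (0,2), (1,3), (1,4)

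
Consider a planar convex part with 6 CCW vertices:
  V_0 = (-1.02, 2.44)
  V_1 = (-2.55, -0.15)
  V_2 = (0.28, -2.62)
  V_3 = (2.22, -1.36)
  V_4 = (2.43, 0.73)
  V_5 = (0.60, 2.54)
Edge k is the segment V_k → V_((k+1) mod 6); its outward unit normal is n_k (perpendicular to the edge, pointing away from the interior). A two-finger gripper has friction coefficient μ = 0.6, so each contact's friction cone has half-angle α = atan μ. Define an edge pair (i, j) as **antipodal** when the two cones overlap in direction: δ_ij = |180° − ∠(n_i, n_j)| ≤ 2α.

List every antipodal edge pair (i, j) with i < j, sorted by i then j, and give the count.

count = 6; pairs: (0,2), (0,3), (1,3), (1,4), (1,5), (2,5)

α = atan 0.6 = 30.96°;  2α = 61.93°
n_0 = (-0.8610, +0.5086)
n_1 = (-0.6576, -0.7534)
n_2 = (+0.5447, -0.8386)
n_3 = (+0.9950, -0.1000)
n_4 = (+0.7032, +0.7110)
n_5 = (-0.0616, +0.9981)
  (0,1): δ = 100.54°  ·
  (0,2): δ = 26.43°  ✓
  (0,3): δ = 24.83°  ✓
  (0,4): δ = 75.89°  ·
  (0,5): δ = 124.10°  ·
  (1,2): δ = 105.88°  ·
  (1,3): δ = 54.62°  ✓
  (1,4): δ = 3.57°  ✓
  (1,5): δ = 44.65°  ✓
  (2,3): δ = 128.74°  ·
  (2,4): δ = 77.69°  ·
  (2,5): δ = 29.47°  ✓
  (3,4): δ = 128.95°  ·
  (3,5): δ = 80.73°  ·
  (4,5): δ = 131.78°  ·
antipodal pairs: 6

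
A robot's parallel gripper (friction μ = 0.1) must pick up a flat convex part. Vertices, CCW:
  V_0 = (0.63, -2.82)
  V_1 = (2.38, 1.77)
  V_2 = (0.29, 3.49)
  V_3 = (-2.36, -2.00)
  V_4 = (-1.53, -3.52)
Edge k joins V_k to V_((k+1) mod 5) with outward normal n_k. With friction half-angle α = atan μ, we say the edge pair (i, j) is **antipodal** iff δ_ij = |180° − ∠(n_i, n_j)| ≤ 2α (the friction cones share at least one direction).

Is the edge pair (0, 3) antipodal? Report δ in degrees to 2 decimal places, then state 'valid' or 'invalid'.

α = atan 0.1 = 5.71°;  2α = 11.42°
edge 0: e_0 = (+1.75, +4.59);  n_0 = (+0.9344, -0.3562)
edge 3: e_3 = (+0.83, -1.52);  n_3 = (-0.8777, -0.4793)
∠(n_0, n_3) = 130.49°
δ = |180° − 130.49°| = 49.51°
49.51° > 2α = 11.42°  →  invalid

δ = 49.51°, invalid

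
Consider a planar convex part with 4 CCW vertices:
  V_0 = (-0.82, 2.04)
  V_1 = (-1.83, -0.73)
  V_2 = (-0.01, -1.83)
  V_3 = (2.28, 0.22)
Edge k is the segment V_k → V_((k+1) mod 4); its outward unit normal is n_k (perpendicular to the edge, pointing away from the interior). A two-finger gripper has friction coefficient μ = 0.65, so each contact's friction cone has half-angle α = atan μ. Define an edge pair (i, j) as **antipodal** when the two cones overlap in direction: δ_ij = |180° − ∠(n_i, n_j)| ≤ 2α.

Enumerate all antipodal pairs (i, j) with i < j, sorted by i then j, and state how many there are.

α = atan 0.65 = 33.02°;  2α = 66.05°
n_0 = (-0.9395, +0.3426)
n_1 = (-0.5173, -0.8558)
n_2 = (+0.6670, -0.7451)
n_3 = (+0.5063, +0.8624)
  (0,1): δ = 101.12°  ·
  (0,2): δ = 28.13°  ✓
  (0,3): δ = 79.62°  ·
  (1,2): δ = 107.02°  ·
  (1,3): δ = 0.73°  ✓
  (2,3): δ = 72.25°  ·
antipodal pairs: 2

count = 2; pairs: (0,2), (1,3)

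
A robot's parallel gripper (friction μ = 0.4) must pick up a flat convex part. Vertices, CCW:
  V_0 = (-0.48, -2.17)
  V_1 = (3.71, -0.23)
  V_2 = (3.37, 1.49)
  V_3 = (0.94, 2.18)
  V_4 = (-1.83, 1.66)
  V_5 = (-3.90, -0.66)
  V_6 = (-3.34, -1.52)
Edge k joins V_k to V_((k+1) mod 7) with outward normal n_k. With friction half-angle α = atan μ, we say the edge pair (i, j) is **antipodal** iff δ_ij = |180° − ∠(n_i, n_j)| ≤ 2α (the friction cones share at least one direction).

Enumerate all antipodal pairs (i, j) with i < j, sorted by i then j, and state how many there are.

α = atan 0.4 = 21.80°;  2α = 43.60°
n_0 = (+0.4202, -0.9075)
n_1 = (+0.9810, +0.1939)
n_2 = (+0.2732, +0.9620)
n_3 = (-0.1845, +0.9828)
n_4 = (-0.7462, +0.6658)
n_5 = (-0.8380, -0.5457)
n_6 = (-0.2216, -0.9751)
  (0,1): δ = 103.66°  ·
  (0,2): δ = 40.70°  ✓
  (0,3): δ = 14.21°  ✓
  (0,4): δ = 23.41°  ✓
  (0,5): δ = 98.23°  ·
  (0,6): δ = 142.35°  ·
  (1,2): δ = 117.03°  ·
  (1,3): δ = 90.55°  ·
  (1,4): δ = 52.92°  ·
  (1,5): δ = 21.89°  ✓
  (1,6): δ = 66.01°  ·
  (2,3): δ = 153.52°  ·
  (2,4): δ = 115.89°  ·
  (2,5): δ = 41.08°  ✓
  (2,6): δ = 3.05°  ✓
  (3,4): δ = 142.37°  ·
  (3,5): δ = 67.56°  ·
  (3,6): δ = 23.44°  ✓
  (4,5): δ = 105.19°  ·
  (4,6): δ = 61.06°  ·
  (5,6): δ = 135.87°  ·
antipodal pairs: 7

count = 7; pairs: (0,2), (0,3), (0,4), (1,5), (2,5), (2,6), (3,6)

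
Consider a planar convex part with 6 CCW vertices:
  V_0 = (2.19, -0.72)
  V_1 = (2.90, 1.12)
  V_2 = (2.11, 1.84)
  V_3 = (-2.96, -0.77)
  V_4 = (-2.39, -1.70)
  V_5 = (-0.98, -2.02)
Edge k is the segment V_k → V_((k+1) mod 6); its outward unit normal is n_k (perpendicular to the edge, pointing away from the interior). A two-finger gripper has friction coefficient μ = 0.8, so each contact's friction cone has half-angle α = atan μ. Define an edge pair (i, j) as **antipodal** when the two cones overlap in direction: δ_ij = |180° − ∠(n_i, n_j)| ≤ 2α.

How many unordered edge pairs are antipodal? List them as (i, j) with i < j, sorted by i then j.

α = atan 0.8 = 38.66°;  2α = 77.32°
n_0 = (+0.9330, -0.3600)
n_1 = (+0.6736, +0.7391)
n_2 = (-0.4577, +0.8891)
n_3 = (-0.8526, -0.5226)
n_4 = (-0.2213, -0.9752)
n_5 = (+0.3794, -0.9252)
  (0,1): δ = 111.25°  ·
  (0,2): δ = 41.66°  ✓
  (0,3): δ = 52.60°  ✓
  (0,4): δ = 98.31°  ·
  (0,5): δ = 133.40°  ·
  (1,2): δ = 110.42°  ·
  (1,3): δ = 16.15°  ✓
  (1,4): δ = 29.56°  ✓
  (1,5): δ = 64.64°  ✓
  (2,3): δ = 85.73°  ·
  (2,4): δ = 40.03°  ✓
  (2,5): δ = 4.94°  ✓
  (3,4): δ = 134.29°  ·
  (3,5): δ = 99.21°  ·
  (4,5): δ = 144.92°  ·
antipodal pairs: 7

count = 7; pairs: (0,2), (0,3), (1,3), (1,4), (1,5), (2,4), (2,5)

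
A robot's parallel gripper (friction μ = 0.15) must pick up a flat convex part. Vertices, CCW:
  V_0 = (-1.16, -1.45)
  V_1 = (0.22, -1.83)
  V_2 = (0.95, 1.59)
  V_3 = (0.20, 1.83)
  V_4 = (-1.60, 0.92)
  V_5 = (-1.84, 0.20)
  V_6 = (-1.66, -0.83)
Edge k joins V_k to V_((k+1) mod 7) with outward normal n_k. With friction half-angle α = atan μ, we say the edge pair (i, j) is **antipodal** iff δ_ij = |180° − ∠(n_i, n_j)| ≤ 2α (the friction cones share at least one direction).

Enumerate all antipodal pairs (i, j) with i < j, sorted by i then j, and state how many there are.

count = 2; pairs: (0,2), (1,4)

α = atan 0.15 = 8.53°;  2α = 17.06°
n_0 = (-0.2655, -0.9641)
n_1 = (+0.9780, -0.2087)
n_2 = (+0.3048, +0.9524)
n_3 = (-0.4512, +0.8924)
n_4 = (-0.9487, +0.3162)
n_5 = (-0.9851, -0.1721)
n_6 = (-0.7784, -0.6278)
  (0,1): δ = 86.65°  ·
  (0,2): δ = 2.35°  ✓
  (0,3): δ = 42.21°  ·
  (0,4): δ = 86.96°  ·
  (0,5): δ = 115.31°  ·
  (0,6): δ = 144.28°  ·
  (1,2): δ = 95.70°  ·
  (1,3): δ = 51.13°  ·
  (1,4): δ = 6.39°  ✓
  (1,5): δ = 21.96°  ·
  (1,6): δ = 50.93°  ·
  (2,3): δ = 135.44°  ·
  (2,4): δ = 90.69°  ·
  (2,5): δ = 62.34°  ·
  (2,6): δ = 33.37°  ·
  (3,4): δ = 135.25°  ·
  (3,5): δ = 106.91°  ·
  (3,6): δ = 77.93°  ·
  (4,5): δ = 151.65°  ·
  (4,6): δ = 122.68°  ·
  (5,6): δ = 151.03°  ·
antipodal pairs: 2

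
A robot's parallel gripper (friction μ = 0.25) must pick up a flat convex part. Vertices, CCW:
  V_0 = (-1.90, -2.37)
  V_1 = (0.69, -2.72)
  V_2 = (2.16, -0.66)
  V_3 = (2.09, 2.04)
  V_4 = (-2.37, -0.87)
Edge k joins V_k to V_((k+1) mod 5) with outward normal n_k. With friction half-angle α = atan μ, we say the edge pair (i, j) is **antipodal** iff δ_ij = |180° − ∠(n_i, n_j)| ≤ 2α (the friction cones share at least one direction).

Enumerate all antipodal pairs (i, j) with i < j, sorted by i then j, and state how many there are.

α = atan 0.25 = 14.04°;  2α = 28.07°
n_0 = (-0.1339, -0.9910)
n_1 = (+0.8140, -0.5809)
n_2 = (+0.9997, +0.0259)
n_3 = (-0.5464, +0.8375)
n_4 = (-0.9543, -0.2990)
  (0,1): δ = 117.82°  ·
  (0,2): δ = 80.82°  ·
  (0,3): δ = 40.82°  ·
  (0,4): δ = 115.09°  ·
  (1,2): δ = 143.00°  ·
  (1,3): δ = 21.37°  ✓
  (1,4): δ = 52.91°  ·
  (2,3): δ = 58.36°  ·
  (2,4): δ = 15.91°  ✓
  (3,4): δ = 105.73°  ·
antipodal pairs: 2

count = 2; pairs: (1,3), (2,4)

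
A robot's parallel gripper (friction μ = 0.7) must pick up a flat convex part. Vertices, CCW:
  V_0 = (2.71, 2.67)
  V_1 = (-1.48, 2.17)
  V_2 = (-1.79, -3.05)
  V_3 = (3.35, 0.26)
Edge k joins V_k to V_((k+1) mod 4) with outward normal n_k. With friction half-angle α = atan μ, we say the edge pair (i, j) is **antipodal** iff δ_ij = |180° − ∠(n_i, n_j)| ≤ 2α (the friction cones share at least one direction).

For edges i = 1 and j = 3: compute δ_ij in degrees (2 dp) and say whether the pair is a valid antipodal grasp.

δ = 18.27°, valid

α = atan 0.7 = 34.99°;  2α = 69.98°
edge 1: e_1 = (-0.31, -5.22);  n_1 = (-0.9982, +0.0593)
edge 3: e_3 = (-0.64, +2.41);  n_3 = (+0.9665, +0.2567)
∠(n_1, n_3) = 161.73°
δ = |180° − 161.73°| = 18.27°
18.27° ≤ 2α = 69.98°  →  valid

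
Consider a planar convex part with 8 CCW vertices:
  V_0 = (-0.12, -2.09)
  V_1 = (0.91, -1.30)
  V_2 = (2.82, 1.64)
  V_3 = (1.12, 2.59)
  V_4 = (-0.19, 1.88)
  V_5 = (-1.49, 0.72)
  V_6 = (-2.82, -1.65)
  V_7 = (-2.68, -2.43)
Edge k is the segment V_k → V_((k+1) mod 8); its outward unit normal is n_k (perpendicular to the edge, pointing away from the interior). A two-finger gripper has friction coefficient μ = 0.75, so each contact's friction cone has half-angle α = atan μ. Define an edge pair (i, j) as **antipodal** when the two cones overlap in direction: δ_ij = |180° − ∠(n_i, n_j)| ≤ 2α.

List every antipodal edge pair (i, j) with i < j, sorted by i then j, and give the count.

α = atan 0.75 = 36.87°;  2α = 73.74°
n_0 = (+0.6086, -0.7935)
n_1 = (+0.8386, -0.5448)
n_2 = (+0.4878, +0.8729)
n_3 = (-0.4765, +0.8792)
n_4 = (-0.6658, +0.7461)
n_5 = (-0.8721, +0.4894)
n_6 = (-0.9843, -0.1767)
n_7 = (+0.1317, -0.9913)
  (0,1): δ = 160.50°  ·
  (0,2): δ = 66.69°  ✓
  (0,3): δ = 9.03°  ✓
  (0,4): δ = 4.25°  ✓
  (0,5): δ = 23.21°  ✓
  (0,6): δ = 62.69°  ✓
  (0,7): δ = 150.08°  ·
  (1,2): δ = 86.19°  ·
  (1,3): δ = 28.53°  ✓
  (1,4): δ = 15.25°  ✓
  (1,5): δ = 3.71°  ✓
  (1,6): δ = 43.19°  ✓
  (1,7): δ = 130.58°  ·
  (2,3): δ = 122.35°  ·
  (2,4): δ = 109.06°  ·
  (2,5): δ = 90.10°  ·
  (2,6): δ = 50.63°  ✓
  (2,7): δ = 36.76°  ✓
  (3,4): δ = 166.71°  ·
  (3,5): δ = 147.76°  ·
  (3,6): δ = 108.28°  ·
  (3,7): δ = 20.89°  ✓
  (4,5): δ = 161.04°  ·
  (4,6): δ = 121.57°  ·
  (4,7): δ = 34.18°  ✓
  (5,6): δ = 140.52°  ·
  (5,7): δ = 53.13°  ✓
  (6,7): δ = 92.61°  ·
antipodal pairs: 14

count = 14; pairs: (0,2), (0,3), (0,4), (0,5), (0,6), (1,3), (1,4), (1,5), (1,6), (2,6), (2,7), (3,7), (4,7), (5,7)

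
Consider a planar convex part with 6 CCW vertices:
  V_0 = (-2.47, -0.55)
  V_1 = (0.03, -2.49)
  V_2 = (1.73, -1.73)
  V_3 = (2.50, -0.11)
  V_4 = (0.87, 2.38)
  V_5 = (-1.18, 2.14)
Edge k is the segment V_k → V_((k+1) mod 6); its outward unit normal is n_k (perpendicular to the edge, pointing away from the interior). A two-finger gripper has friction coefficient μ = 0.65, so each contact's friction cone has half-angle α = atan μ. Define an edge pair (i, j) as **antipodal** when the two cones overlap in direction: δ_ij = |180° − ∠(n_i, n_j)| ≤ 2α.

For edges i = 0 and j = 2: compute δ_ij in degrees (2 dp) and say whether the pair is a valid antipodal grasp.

α = atan 0.65 = 33.02°;  2α = 66.05°
edge 0: e_0 = (+2.50, -1.94);  n_0 = (-0.6131, -0.7900)
edge 2: e_2 = (+0.77, +1.62);  n_2 = (+0.9032, -0.4293)
∠(n_0, n_2) = 102.39°
δ = |180° − 102.39°| = 77.61°
77.61° > 2α = 66.05°  →  invalid

δ = 77.61°, invalid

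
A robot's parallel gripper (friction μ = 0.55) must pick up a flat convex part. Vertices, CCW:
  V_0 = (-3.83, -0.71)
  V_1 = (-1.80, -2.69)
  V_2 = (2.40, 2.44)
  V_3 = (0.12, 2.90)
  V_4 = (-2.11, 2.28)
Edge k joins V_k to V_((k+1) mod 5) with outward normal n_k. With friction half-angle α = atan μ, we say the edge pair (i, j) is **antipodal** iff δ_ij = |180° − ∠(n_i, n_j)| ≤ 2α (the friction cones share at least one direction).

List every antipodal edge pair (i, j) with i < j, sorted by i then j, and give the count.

count = 3; pairs: (0,2), (1,3), (1,4)

α = atan 0.55 = 28.81°;  2α = 57.62°
n_0 = (-0.6982, -0.7159)
n_1 = (+0.7738, -0.6335)
n_2 = (+0.1978, +0.9802)
n_3 = (-0.2679, +0.9635)
n_4 = (-0.8668, +0.4986)
  (0,1): δ = 85.02°  ·
  (0,2): δ = 32.88°  ✓
  (0,3): δ = 59.82°  ·
  (0,4): δ = 104.38°  ·
  (1,2): δ = 62.10°  ·
  (1,3): δ = 35.15°  ✓
  (1,4): δ = 9.40°  ✓
  (2,3): δ = 153.06°  ·
  (2,4): δ = 108.50°  ·
  (3,4): δ = 135.45°  ·
antipodal pairs: 3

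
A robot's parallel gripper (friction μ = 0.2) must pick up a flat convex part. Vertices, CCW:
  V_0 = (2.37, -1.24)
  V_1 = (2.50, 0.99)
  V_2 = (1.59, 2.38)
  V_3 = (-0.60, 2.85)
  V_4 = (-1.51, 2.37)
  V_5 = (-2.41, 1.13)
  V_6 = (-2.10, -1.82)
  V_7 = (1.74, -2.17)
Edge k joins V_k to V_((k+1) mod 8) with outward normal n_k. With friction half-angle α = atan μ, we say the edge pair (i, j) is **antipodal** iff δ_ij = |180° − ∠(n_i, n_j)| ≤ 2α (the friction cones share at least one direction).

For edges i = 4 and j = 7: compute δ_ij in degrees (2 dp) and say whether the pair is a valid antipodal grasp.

α = atan 0.2 = 11.31°;  2α = 22.62°
edge 4: e_4 = (-0.90, -1.24);  n_4 = (-0.8093, +0.5874)
edge 7: e_7 = (+0.63, +0.93);  n_7 = (+0.8279, -0.5608)
∠(n_4, n_7) = 178.14°
δ = |180° − 178.14°| = 1.86°
1.86° ≤ 2α = 22.62°  →  valid

δ = 1.86°, valid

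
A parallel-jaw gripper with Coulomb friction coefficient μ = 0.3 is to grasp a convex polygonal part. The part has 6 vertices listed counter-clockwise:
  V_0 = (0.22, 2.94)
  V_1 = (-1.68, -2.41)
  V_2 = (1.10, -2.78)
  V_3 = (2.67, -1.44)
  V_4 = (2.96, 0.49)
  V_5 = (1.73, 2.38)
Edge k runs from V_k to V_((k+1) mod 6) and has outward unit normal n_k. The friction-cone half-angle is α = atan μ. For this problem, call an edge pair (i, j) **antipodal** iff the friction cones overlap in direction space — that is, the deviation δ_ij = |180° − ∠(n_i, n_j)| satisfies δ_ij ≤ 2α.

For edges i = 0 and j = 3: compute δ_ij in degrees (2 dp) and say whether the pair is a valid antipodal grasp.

δ = 11.01°, valid

α = atan 0.3 = 16.70°;  2α = 33.40°
edge 0: e_0 = (-1.90, -5.35);  n_0 = (-0.9423, +0.3347)
edge 3: e_3 = (+0.29, +1.93);  n_3 = (+0.9889, -0.1486)
∠(n_0, n_3) = 168.99°
δ = |180° − 168.99°| = 11.01°
11.01° ≤ 2α = 33.40°  →  valid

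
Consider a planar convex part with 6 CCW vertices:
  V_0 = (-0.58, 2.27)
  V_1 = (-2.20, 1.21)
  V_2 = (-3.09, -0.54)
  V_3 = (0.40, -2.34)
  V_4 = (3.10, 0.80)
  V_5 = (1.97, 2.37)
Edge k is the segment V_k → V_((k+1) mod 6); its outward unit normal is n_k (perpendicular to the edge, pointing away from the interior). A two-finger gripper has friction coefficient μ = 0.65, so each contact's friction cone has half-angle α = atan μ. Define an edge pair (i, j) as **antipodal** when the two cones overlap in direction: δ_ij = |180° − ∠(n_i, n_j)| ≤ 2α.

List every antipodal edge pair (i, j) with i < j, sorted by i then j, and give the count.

count = 7; pairs: (0,2), (0,3), (1,3), (1,4), (2,4), (2,5), (3,5)

α = atan 0.65 = 33.02°;  2α = 66.05°
n_0 = (-0.5475, +0.8368)
n_1 = (-0.8914, +0.4533)
n_2 = (-0.4584, -0.8888)
n_3 = (+0.7582, -0.6520)
n_4 = (+0.8116, +0.5842)
n_5 = (-0.0392, +0.9992)
  (0,1): δ = 150.15°  ·
  (0,2): δ = 60.48°  ✓
  (0,3): δ = 16.11°  ✓
  (0,4): δ = 92.55°  ·
  (0,5): δ = 149.05°  ·
  (1,2): δ = 90.33°  ·
  (1,3): δ = 13.73°  ✓
  (1,4): δ = 62.70°  ✓
  (1,5): δ = 119.20°  ·
  (2,3): δ = 103.41°  ·
  (2,4): δ = 26.97°  ✓
  (2,5): δ = 29.53°  ✓
  (3,4): δ = 103.56°  ·
  (3,5): δ = 47.06°  ✓
  (4,5): δ = 123.50°  ·
antipodal pairs: 7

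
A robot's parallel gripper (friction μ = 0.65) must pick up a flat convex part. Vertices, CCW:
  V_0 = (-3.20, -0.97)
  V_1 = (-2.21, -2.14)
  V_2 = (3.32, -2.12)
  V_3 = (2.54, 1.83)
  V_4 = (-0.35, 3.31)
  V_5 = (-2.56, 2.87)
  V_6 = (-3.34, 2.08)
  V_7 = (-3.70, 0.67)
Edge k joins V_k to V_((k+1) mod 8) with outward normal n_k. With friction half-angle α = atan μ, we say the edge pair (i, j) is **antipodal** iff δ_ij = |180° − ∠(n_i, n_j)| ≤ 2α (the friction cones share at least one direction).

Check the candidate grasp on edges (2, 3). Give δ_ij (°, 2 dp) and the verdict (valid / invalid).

α = atan 0.65 = 33.02°;  2α = 66.05°
edge 2: e_2 = (-0.78, +3.95);  n_2 = (+0.9811, +0.1937)
edge 3: e_3 = (-2.89, +1.48);  n_3 = (+0.4558, +0.8901)
∠(n_2, n_3) = 51.71°
δ = |180° − 51.71°| = 128.29°
128.29° > 2α = 66.05°  →  invalid

δ = 128.29°, invalid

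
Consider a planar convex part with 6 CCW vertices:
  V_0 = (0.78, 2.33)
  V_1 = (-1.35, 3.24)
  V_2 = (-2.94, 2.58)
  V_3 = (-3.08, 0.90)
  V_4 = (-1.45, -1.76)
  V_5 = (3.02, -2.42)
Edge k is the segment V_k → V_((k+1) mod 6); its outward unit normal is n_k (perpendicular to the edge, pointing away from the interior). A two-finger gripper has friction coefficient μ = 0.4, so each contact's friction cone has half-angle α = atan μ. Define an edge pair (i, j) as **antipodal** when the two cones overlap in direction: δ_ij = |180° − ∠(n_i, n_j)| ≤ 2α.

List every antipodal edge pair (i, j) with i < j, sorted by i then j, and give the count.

α = atan 0.4 = 21.80°;  2α = 43.60°
n_0 = (+0.3929, +0.9196)
n_1 = (-0.3834, +0.9236)
n_2 = (-0.9965, +0.0830)
n_3 = (-0.8526, -0.5225)
n_4 = (-0.1461, -0.9893)
n_5 = (+0.9045, +0.4265)
  (0,1): δ = 134.32°  ·
  (0,2): δ = 71.63°  ·
  (0,3): δ = 35.37°  ✓
  (0,4): δ = 14.73°  ✓
  (0,5): δ = 138.38°  ·
  (1,2): δ = 117.31°  ·
  (1,3): δ = 81.04°  ·
  (1,4): δ = 30.94°  ✓
  (1,5): δ = 92.70°  ·
  (2,3): δ = 143.74°  ·
  (2,4): δ = 93.64°  ·
  (2,5): δ = 30.01°  ✓
  (3,4): δ = 129.90°  ·
  (3,5): δ = 6.25°  ✓
  (4,5): δ = 56.35°  ·
antipodal pairs: 5

count = 5; pairs: (0,3), (0,4), (1,4), (2,5), (3,5)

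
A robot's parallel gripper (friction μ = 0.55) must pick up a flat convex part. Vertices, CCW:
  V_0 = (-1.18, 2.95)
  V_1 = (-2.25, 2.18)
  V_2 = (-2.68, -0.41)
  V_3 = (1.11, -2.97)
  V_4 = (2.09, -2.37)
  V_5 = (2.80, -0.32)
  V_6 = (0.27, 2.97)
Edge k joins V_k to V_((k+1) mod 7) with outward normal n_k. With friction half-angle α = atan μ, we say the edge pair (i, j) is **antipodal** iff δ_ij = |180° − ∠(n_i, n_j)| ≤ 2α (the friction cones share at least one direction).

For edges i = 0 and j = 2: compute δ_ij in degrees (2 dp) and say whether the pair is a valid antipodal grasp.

δ = 69.78°, invalid

α = atan 0.55 = 28.81°;  2α = 57.62°
edge 0: e_0 = (-1.07, -0.77);  n_0 = (-0.5841, +0.8117)
edge 2: e_2 = (+3.79, -2.56);  n_2 = (-0.5597, -0.8287)
∠(n_0, n_2) = 110.22°
δ = |180° − 110.22°| = 69.78°
69.78° > 2α = 57.62°  →  invalid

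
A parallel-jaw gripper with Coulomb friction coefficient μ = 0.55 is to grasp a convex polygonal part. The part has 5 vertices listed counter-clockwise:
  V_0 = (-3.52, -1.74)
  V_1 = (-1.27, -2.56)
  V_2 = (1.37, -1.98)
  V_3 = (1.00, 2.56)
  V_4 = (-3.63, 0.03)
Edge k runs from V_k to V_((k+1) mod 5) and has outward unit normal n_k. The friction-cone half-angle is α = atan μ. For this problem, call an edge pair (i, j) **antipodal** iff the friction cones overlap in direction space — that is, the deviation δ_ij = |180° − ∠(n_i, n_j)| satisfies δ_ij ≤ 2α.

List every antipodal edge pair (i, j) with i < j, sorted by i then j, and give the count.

α = atan 0.55 = 28.81°;  2α = 57.62°
n_0 = (-0.3424, -0.9395)
n_1 = (+0.2146, -0.9767)
n_2 = (+0.9967, +0.0812)
n_3 = (-0.4795, +0.8775)
n_4 = (-0.9981, -0.0620)
  (0,1): δ = 147.59°  ·
  (0,2): δ = 65.32°  ·
  (0,3): δ = 48.68°  ✓
  (0,4): δ = 113.58°  ·
  (1,2): δ = 97.73°  ·
  (1,3): δ = 16.26°  ✓
  (1,4): δ = 81.17°  ·
  (2,3): δ = 66.01°  ·
  (2,4): δ = 1.10°  ✓
  (3,4): δ = 115.10°  ·
antipodal pairs: 3

count = 3; pairs: (0,3), (1,3), (2,4)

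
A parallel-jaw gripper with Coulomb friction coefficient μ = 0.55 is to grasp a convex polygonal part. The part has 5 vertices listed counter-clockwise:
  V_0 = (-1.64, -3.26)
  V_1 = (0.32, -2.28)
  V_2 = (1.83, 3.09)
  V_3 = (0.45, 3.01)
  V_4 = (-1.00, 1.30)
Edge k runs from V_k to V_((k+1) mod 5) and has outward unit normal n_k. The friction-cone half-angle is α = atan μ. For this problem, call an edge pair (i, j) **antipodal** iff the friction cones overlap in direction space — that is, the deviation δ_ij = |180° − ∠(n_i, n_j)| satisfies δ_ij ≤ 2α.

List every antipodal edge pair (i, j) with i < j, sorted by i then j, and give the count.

count = 5; pairs: (0,2), (0,3), (0,4), (1,3), (1,4)

α = atan 0.55 = 28.81°;  2α = 57.62°
n_0 = (+0.4472, -0.8944)
n_1 = (+0.9627, -0.2707)
n_2 = (-0.0579, +0.9983)
n_3 = (-0.7627, +0.6467)
n_4 = (-0.9903, +0.1390)
  (0,1): δ = 132.27°  ·
  (0,2): δ = 23.25°  ✓
  (0,3): δ = 23.14°  ✓
  (0,4): δ = 55.45°  ✓
  (1,2): δ = 70.98°  ·
  (1,3): δ = 24.59°  ✓
  (1,4): δ = 7.72°  ✓
  (2,3): δ = 133.61°  ·
  (2,4): δ = 101.31°  ·
  (3,4): δ = 147.69°  ·
antipodal pairs: 5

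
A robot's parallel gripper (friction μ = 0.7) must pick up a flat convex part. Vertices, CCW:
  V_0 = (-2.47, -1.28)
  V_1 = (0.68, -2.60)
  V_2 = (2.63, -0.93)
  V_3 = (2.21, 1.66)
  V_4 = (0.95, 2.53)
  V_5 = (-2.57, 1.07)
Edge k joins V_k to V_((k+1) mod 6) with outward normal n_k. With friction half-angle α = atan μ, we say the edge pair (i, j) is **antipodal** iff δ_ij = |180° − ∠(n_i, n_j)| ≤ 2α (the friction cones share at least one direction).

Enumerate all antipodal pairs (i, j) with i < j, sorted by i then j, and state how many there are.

α = atan 0.7 = 34.99°;  2α = 69.98°
n_0 = (-0.3865, -0.9223)
n_1 = (+0.6505, -0.7595)
n_2 = (+0.9871, +0.1601)
n_3 = (+0.5682, +0.8229)
n_4 = (-0.3831, +0.9237)
n_5 = (-0.9991, -0.0425)
  (0,1): δ = 116.69°  ·
  (0,2): δ = 58.05°  ✓
  (0,3): δ = 11.89°  ✓
  (0,4): δ = 45.26°  ✓
  (0,5): δ = 115.17°  ·
  (1,2): δ = 121.37°  ·
  (1,3): δ = 75.20°  ·
  (1,4): δ = 18.05°  ✓
  (1,5): δ = 51.86°  ✓
  (2,3): δ = 133.84°  ·
  (2,4): δ = 76.68°  ·
  (2,5): δ = 6.77°  ✓
  (3,4): δ = 122.85°  ·
  (3,5): δ = 52.94°  ✓
  (4,5): δ = 110.09°  ·
antipodal pairs: 7

count = 7; pairs: (0,2), (0,3), (0,4), (1,4), (1,5), (2,5), (3,5)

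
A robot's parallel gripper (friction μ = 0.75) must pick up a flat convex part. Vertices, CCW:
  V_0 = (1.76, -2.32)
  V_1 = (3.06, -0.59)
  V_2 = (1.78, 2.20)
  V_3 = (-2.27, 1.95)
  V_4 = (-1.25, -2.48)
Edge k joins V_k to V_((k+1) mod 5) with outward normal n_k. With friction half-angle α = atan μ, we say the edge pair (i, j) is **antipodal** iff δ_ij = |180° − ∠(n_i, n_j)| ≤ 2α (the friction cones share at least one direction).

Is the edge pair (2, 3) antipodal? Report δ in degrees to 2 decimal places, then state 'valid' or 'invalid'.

α = atan 0.75 = 36.87°;  2α = 73.74°
edge 2: e_2 = (-4.05, -0.25);  n_2 = (-0.0616, +0.9981)
edge 3: e_3 = (+1.02, -4.43);  n_3 = (-0.9745, -0.2244)
∠(n_2, n_3) = 99.43°
δ = |180° − 99.43°| = 80.57°
80.57° > 2α = 73.74°  →  invalid

δ = 80.57°, invalid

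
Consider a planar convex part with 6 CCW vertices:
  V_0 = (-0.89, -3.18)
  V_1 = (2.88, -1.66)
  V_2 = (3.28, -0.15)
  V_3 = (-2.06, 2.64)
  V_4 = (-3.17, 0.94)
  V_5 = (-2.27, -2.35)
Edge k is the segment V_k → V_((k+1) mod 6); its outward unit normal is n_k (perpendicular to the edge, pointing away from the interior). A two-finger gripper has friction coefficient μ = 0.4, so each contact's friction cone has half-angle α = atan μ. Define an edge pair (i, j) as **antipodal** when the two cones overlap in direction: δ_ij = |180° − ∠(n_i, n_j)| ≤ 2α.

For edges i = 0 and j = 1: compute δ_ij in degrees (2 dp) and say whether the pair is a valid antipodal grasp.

δ = 126.80°, invalid

α = atan 0.4 = 21.80°;  2α = 43.60°
edge 0: e_0 = (+3.77, +1.52);  n_0 = (+0.3739, -0.9275)
edge 1: e_1 = (+0.40, +1.51);  n_1 = (+0.9667, -0.2561)
∠(n_0, n_1) = 53.20°
δ = |180° − 53.20°| = 126.80°
126.80° > 2α = 43.60°  →  invalid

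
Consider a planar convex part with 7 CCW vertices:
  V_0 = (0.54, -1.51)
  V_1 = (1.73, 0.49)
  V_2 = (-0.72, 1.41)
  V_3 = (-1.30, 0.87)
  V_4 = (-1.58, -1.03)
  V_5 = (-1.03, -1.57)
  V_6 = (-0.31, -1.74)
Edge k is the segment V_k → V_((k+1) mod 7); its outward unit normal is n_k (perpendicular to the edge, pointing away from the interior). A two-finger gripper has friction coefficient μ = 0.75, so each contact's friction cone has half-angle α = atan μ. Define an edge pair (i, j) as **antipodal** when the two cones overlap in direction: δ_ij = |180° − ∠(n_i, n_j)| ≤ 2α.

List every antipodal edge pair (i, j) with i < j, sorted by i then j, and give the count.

count = 8; pairs: (0,2), (0,3), (1,4), (1,5), (1,6), (2,5), (2,6), (3,6)

α = atan 0.75 = 36.87°;  2α = 73.74°
n_0 = (+0.8594, -0.5113)
n_1 = (+0.3515, +0.9362)
n_2 = (-0.6814, +0.7319)
n_3 = (-0.9893, +0.1458)
n_4 = (-0.7006, -0.7136)
n_5 = (-0.2298, -0.9732)
n_6 = (+0.2612, -0.9653)
  (0,1): δ = 79.83°  ·
  (0,2): δ = 16.29°  ✓
  (0,3): δ = 22.37°  ✓
  (0,4): δ = 76.28°  ·
  (0,5): δ = 107.47°  ·
  (0,6): δ = 135.89°  ·
  (1,2): δ = 116.46°  ·
  (1,3): δ = 77.80°  ·
  (1,4): δ = 23.89°  ✓
  (1,5): δ = 7.30°  ✓
  (1,6): δ = 35.72°  ✓
  (2,3): δ = 141.34°  ·
  (2,4): δ = 87.43°  ·
  (2,5): δ = 56.24°  ✓
  (2,6): δ = 27.81°  ✓
  (3,4): δ = 126.09°  ·
  (3,5): δ = 94.90°  ·
  (3,6): δ = 66.48°  ✓
  (4,5): δ = 148.81°  ·
  (4,6): δ = 120.38°  ·
  (5,6): δ = 151.57°  ·
antipodal pairs: 8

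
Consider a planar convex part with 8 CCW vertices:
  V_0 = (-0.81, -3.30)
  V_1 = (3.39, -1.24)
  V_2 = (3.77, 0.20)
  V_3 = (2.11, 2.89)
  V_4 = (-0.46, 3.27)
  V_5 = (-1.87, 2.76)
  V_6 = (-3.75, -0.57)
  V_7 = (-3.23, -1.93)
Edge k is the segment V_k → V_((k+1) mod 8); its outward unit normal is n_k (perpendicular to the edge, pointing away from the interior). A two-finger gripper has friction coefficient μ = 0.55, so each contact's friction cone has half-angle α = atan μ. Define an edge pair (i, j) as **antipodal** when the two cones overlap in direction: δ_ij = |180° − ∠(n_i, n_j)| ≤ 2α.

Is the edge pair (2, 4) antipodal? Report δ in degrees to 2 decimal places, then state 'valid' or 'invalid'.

α = atan 0.55 = 28.81°;  2α = 57.62°
edge 2: e_2 = (-1.66, +2.69);  n_2 = (+0.8510, +0.5252)
edge 4: e_4 = (-1.41, -0.51);  n_4 = (-0.3401, +0.9404)
∠(n_2, n_4) = 78.21°
δ = |180° − 78.21°| = 101.79°
101.79° > 2α = 57.62°  →  invalid

δ = 101.79°, invalid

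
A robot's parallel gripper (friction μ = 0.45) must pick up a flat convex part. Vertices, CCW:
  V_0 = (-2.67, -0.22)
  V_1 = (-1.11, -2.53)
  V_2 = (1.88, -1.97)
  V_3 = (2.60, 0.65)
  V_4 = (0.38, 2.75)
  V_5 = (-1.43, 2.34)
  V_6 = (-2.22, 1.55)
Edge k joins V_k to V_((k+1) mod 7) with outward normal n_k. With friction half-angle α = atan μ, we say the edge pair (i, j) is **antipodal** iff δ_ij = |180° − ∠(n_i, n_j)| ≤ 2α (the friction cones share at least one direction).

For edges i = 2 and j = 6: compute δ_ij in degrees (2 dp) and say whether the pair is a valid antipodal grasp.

α = atan 0.45 = 24.23°;  2α = 48.46°
edge 2: e_2 = (+0.72, +2.62);  n_2 = (+0.9643, -0.2650)
edge 6: e_6 = (-0.45, -1.77);  n_6 = (-0.9692, +0.2464)
∠(n_2, n_6) = 178.90°
δ = |180° − 178.90°| = 1.10°
1.10° ≤ 2α = 48.46°  →  valid

δ = 1.10°, valid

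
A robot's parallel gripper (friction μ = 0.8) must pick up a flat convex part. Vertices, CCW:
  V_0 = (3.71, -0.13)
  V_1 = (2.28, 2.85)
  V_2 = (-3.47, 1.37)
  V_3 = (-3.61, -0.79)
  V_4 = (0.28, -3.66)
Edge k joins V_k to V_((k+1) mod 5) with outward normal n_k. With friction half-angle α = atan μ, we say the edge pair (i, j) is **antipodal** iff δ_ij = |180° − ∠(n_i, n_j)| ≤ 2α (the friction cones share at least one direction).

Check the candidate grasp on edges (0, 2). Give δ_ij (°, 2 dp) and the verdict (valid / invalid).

δ = 29.34°, valid

α = atan 0.8 = 38.66°;  2α = 77.32°
edge 0: e_0 = (-1.43, +2.98);  n_0 = (+0.9016, +0.4326)
edge 2: e_2 = (-0.14, -2.16);  n_2 = (-0.9979, +0.0647)
∠(n_0, n_2) = 150.66°
δ = |180° − 150.66°| = 29.34°
29.34° ≤ 2α = 77.32°  →  valid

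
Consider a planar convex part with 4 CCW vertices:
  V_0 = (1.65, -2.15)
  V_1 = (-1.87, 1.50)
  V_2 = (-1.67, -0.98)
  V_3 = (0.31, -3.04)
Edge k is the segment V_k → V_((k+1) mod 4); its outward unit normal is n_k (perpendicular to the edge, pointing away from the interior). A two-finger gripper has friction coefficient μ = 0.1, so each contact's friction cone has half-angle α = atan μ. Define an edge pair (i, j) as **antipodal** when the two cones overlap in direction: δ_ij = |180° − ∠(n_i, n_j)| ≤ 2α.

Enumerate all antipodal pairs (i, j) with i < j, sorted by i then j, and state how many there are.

count = 1; pairs: (0,2)

α = atan 0.1 = 5.71°;  2α = 11.42°
n_0 = (+0.7198, +0.6942)
n_1 = (-0.9968, -0.0804)
n_2 = (-0.7210, -0.6930)
n_3 = (+0.5533, -0.8330)
  (0,1): δ = 39.35°  ·
  (0,2): δ = 0.10°  ✓
  (0,3): δ = 79.63°  ·
  (1,2): δ = 140.75°  ·
  (1,3): δ = 61.02°  ·
  (2,3): δ = 100.27°  ·
antipodal pairs: 1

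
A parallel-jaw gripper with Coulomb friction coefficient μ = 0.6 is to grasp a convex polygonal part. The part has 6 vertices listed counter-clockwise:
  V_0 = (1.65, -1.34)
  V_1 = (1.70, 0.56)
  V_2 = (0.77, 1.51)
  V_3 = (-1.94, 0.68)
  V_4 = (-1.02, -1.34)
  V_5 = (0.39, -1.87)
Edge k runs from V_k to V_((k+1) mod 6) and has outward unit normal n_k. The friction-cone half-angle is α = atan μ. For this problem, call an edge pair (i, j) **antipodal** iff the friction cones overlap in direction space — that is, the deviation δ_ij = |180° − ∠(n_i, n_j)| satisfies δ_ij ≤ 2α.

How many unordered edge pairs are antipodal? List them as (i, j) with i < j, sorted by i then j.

count = 5; pairs: (0,3), (1,3), (1,4), (2,4), (2,5)

α = atan 0.6 = 30.96°;  2α = 61.93°
n_0 = (+0.9997, -0.0263)
n_1 = (+0.7146, +0.6995)
n_2 = (-0.2928, +0.9562)
n_3 = (-0.9101, -0.4145)
n_4 = (-0.3519, -0.9361)
n_5 = (+0.3877, -0.9218)
  (0,1): δ = 134.10°  ·
  (0,2): δ = 71.46°  ·
  (0,3): δ = 25.99°  ✓
  (0,4): δ = 70.91°  ·
  (0,5): δ = 114.32°  ·
  (1,2): δ = 117.36°  ·
  (1,3): δ = 19.90°  ✓
  (1,4): δ = 25.01°  ✓
  (1,5): δ = 68.42°  ·
  (2,3): δ = 82.54°  ·
  (2,4): δ = 37.63°  ✓
  (2,5): δ = 5.78°  ✓
  (3,4): δ = 135.09°  ·
  (3,5): δ = 91.67°  ·
  (4,5): δ = 136.59°  ·
antipodal pairs: 5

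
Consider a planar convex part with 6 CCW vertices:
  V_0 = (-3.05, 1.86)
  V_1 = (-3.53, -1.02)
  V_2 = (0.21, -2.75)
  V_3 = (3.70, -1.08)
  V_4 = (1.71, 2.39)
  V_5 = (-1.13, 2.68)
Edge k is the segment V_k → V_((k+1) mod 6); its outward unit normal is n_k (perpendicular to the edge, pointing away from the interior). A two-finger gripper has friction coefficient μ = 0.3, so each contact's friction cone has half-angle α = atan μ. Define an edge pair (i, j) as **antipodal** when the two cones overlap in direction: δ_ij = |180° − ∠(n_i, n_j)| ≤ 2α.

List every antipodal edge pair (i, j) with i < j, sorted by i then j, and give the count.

α = atan 0.3 = 16.70°;  2α = 33.40°
n_0 = (-0.9864, +0.1644)
n_1 = (-0.4198, -0.9076)
n_2 = (+0.4316, -0.9020)
n_3 = (+0.8675, +0.4975)
n_4 = (+0.1016, +0.9948)
n_5 = (-0.3928, +0.9196)
  (0,1): δ = 105.36°  ·
  (0,2): δ = 54.97°  ·
  (0,3): δ = 39.30°  ·
  (0,4): δ = 93.63°  ·
  (0,5): δ = 122.59°  ·
  (1,2): δ = 129.60°  ·
  (1,3): δ = 35.34°  ·
  (1,4): δ = 18.99°  ✓
  (1,5): δ = 47.95°  ·
  (2,3): δ = 85.74°  ·
  (2,4): δ = 31.40°  ✓
  (2,5): δ = 2.45°  ✓
  (3,4): δ = 125.66°  ·
  (3,5): δ = 96.71°  ·
  (4,5): δ = 151.04°  ·
antipodal pairs: 3

count = 3; pairs: (1,4), (2,4), (2,5)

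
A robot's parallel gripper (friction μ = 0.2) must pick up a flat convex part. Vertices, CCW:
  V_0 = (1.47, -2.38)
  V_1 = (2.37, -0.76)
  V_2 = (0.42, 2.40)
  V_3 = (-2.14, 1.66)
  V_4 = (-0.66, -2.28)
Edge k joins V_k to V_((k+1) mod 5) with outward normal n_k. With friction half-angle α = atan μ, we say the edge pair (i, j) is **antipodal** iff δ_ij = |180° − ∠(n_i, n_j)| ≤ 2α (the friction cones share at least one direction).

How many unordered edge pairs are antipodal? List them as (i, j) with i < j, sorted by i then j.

count = 2; pairs: (1,3), (2,4)

α = atan 0.2 = 11.31°;  2α = 22.62°
n_0 = (+0.8742, -0.4856)
n_1 = (+0.8510, +0.5251)
n_2 = (-0.2777, +0.9607)
n_3 = (-0.9361, -0.3516)
n_4 = (-0.0469, -0.9989)
  (0,1): δ = 119.27°  ·
  (0,2): δ = 44.82°  ·
  (0,3): δ = 49.64°  ·
  (0,4): δ = 116.37°  ·
  (1,2): δ = 105.56°  ·
  (1,3): δ = 11.09°  ✓
  (1,4): δ = 55.63°  ·
  (2,3): δ = 85.53°  ·
  (2,4): δ = 18.81°  ✓
  (3,4): δ = 113.28°  ·
antipodal pairs: 2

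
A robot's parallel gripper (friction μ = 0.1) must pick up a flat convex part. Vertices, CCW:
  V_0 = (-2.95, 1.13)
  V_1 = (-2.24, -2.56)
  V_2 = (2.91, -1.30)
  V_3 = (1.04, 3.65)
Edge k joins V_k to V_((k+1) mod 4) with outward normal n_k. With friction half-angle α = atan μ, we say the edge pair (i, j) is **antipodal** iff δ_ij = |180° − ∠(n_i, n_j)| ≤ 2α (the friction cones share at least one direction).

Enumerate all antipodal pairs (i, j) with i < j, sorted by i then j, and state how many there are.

α = atan 0.1 = 5.71°;  2α = 11.42°
n_0 = (-0.9820, -0.1889)
n_1 = (+0.2377, -0.9714)
n_2 = (+0.9355, +0.3534)
n_3 = (-0.5340, +0.8455)
  (0,1): δ = 87.14°  ·
  (0,2): δ = 9.80°  ✓
  (0,3): δ = 111.38°  ·
  (1,2): δ = 83.05°  ·
  (1,3): δ = 18.53°  ·
  (2,3): δ = 78.42°  ·
antipodal pairs: 1

count = 1; pairs: (0,2)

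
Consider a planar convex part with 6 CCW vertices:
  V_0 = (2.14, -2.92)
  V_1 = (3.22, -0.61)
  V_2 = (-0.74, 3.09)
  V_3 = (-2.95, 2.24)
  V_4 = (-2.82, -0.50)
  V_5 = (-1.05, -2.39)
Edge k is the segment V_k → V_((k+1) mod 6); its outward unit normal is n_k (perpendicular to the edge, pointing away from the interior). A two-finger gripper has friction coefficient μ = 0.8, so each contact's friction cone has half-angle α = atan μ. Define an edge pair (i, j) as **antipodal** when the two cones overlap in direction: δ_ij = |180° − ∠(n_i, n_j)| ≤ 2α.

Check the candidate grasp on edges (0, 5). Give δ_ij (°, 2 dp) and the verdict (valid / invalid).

α = atan 0.8 = 38.66°;  2α = 77.32°
edge 0: e_0 = (+1.08, +2.31);  n_0 = (+0.9059, -0.4235)
edge 5: e_5 = (+3.19, -0.53);  n_5 = (-0.1639, -0.9865)
∠(n_0, n_5) = 74.38°
δ = |180° − 74.38°| = 105.62°
105.62° > 2α = 77.32°  →  invalid

δ = 105.62°, invalid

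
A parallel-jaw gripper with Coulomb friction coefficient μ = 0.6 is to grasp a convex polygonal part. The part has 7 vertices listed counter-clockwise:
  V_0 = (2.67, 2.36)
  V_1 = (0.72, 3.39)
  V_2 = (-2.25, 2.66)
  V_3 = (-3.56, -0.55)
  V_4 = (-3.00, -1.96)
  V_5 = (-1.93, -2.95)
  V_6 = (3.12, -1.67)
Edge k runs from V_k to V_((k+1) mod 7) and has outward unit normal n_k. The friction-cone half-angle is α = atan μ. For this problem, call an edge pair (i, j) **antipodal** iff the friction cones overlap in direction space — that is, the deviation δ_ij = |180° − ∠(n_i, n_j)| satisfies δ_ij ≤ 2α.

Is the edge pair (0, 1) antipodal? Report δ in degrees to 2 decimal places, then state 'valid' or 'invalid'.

δ = 138.35°, invalid

α = atan 0.6 = 30.96°;  2α = 61.93°
edge 0: e_0 = (-1.95, +1.03);  n_0 = (+0.4671, +0.8842)
edge 1: e_1 = (-2.97, -0.73);  n_1 = (-0.2387, +0.9711)
∠(n_0, n_1) = 41.65°
δ = |180° − 41.65°| = 138.35°
138.35° > 2α = 61.93°  →  invalid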